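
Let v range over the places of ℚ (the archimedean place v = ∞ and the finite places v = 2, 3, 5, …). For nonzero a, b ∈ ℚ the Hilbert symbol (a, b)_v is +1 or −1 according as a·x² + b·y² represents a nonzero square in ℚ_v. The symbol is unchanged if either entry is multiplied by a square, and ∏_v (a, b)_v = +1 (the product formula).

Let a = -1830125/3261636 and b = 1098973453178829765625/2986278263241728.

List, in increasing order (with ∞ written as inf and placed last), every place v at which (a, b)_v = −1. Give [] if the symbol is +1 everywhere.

Mod squares: a ≡ -5, b ≡ 72335. Check v ∈ {∞, 2, 3, 5, 7, 11, 13, 17, 19, 23, 37, 43}.
v=37: a=37^0·(≡19), b=37^1·(≡20) mod 37; (19|37)=-1, (20|37)=-1; (−1)^{0·1·18}·(-1)^1·(-1)^0 = -1.
v=2: v_2(a)=-2, v_2(b)=-10; units ≡ 3, 7 (mod 8); ε·ε+αω+βω = 1·1+-2·0+-10·1 ≡ 1  ⇒  (a,b)_2 = -1.
v=19: a=19^0·(≡12), b=19^2·(≡12) mod 19; (12|19)=-1, (12|19)=-1; (−1)^{0·2·9}·(-1)^2·(-1)^0 = +1.
v=43: a=43^-2·(≡41), b=43^-2·(≡14) mod 43; (41|43)=+1, (14|43)=+1; (−1)^{-2·-2·21}·(+1)^-2·(+1)^-2 = +1.
v=11: a=11^4·(≡10), b=11^8·(≡2) mod 11; (10|11)=-1, (2|11)=-1; (−1)^{4·8·5}·(-1)^8·(-1)^4 = +1.
v=5: a=5^3·(≡4), b=5^7·(≡2) mod 5; (4|5)=+1, (2|5)=-1; (−1)^{3·7·2}·(+1)^7·(-1)^3 = -1.
v=7: a=7^-2·(≡4), b=7^-4·(≡1) mod 7; (4|7)=+1, (1|7)=+1; (−1)^{-2·-4·3}·(+1)^-4·(+1)^-2 = +1.
v=13: a=13^0·(≡2), b=13^-4·(≡4) mod 13; (2|13)=-1, (4|13)=+1; (−1)^{0·-4·6}·(-1)^-4·(+1)^0 = +1.
v=23: a=23^0·(≡9), b=23^-1·(≡22) mod 23; (9|23)=+1, (22|23)=-1; (−1)^{0·-1·11}·(+1)^-1·(-1)^0 = +1.
v=∞: -5 < 0 and 72335 > 0  ⇒  (a,b)_∞ = +1.
v=3: a=3^-2·(≡1), b=3^0·(≡2) mod 3; (1|3)=+1, (2|3)=-1; (−1)^{-2·0·1}·(+1)^0·(-1)^-2 = +1.
v=17: a=17^0·(≡7), b=17^3·(≡12) mod 17; (7|17)=-1, (12|17)=-1; (−1)^{0·3·8}·(-1)^3·(-1)^0 = -1.
|Ram(-5, 72335)| = 4, even; anisotropic at {2, 5, 17, 37}.

[2, 5, 17, 37]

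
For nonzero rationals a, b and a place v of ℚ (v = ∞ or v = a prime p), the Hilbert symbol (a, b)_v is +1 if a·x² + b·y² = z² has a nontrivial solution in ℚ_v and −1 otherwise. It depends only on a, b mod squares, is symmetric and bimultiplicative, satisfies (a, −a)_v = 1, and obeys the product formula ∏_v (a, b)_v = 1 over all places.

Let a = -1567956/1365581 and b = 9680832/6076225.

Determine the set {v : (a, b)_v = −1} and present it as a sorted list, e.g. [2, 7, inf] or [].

[2, 13]

(a, b) ≡ (-21489, 7) mod (ℚ^×)²; places V = {2, 3, 5, 7, 13, 17, 19, 23, 29, 31, ∞}.
(a,b)_5: α=0, u≡4; β=-2, v≡3 (mod 5); (4|5)=+1, (3|5)=-1; sign (−1)^0·+1^-2·-1^0 = +1.
(a,b)_3: α=1, u≡1; β=2, v≡1 (mod 3); (1|3)=+1, (1|3)=+1; sign (−1)^0·+1^2·+1^1 = +1.
(a,b)_∞: sgn(-21489)=−, sgn(7)=+, so +1.
(a,b)_17: α=0, u≡1; β=-2, v≡14 (mod 17); (1|17)=+1, (14|17)=-1; sign (−1)^0·+1^-2·-1^0 = +1.
(a,b)_31: α=-2, u≡20; β=0, v≡19 (mod 31); (20|31)=+1, (19|31)=+1; sign (−1)^0·+1^0·+1^-2 = +1.
(a,b)_7: α=-2, u≡1; β=5, v≡2 (mod 7); (1|7)=+1, (2|7)=+1; sign (−1)^0·+1^5·+1^-2 = +1.
(a,b)_13: α=1, u≡6; β=0, v≡8 (mod 13); (6|13)=-1, (8|13)=-1; sign (−1)^0·-1^0·-1^1 = -1.
(a,b)_23: α=2, u≡13; β=0, v≡14 (mod 23); (13|23)=+1, (14|23)=-1; sign (−1)^0·+1^0·-1^2 = +1.
(a,b)_19: α=1, u≡17; β=0, v≡11 (mod 19); (17|19)=+1, (11|19)=+1; sign (−1)^0·+1^0·+1^1 = +1.
(a,b)_29: α=-1, u≡6; β=-2, v≡13 (mod 29); (6|29)=+1, (13|29)=+1; sign (−1)^0·+1^-2·+1^-1 = +1.
(a,b)_2: α=2, β=6; u≡7, v≡7 (mod 8); ε(u)ε(v)=1·1, αω(v)=2·0, βω(u)=6·0; sum ≡ 1  ⇒  -1.
Ram(-21489, 7) = {2, 13}; no ℚ_2-point on the conic.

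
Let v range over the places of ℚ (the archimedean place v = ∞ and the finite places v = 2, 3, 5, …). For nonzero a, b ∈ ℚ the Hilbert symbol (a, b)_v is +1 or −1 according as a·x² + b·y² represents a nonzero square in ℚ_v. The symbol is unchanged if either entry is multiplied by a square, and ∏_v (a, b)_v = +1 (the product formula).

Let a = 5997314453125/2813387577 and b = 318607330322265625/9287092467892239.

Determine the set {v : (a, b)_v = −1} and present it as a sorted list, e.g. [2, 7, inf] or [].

Mod squares: a ≡ 76245, b ≡ 6279. Check v ∈ {∞, 2, 3, 5, 7, 11, 13, 17, 19, 23}.
v=23: a=23^-3·(≡13), b=23^-5·(≡7) mod 23; (13|23)=+1, (7|23)=-1; (−1)^{-3·-5·11}·(+1)^-5·(-1)^-3 = +1.
v=2: v_2(a)=0, v_2(b)=0; units ≡ 5, 7 (mod 8); ε·ε+αω+βω = 0·1+0·0+0·1 ≡ 0  ⇒  (a,b)_2 = +1.
v=11: a=11^-2·(≡9), b=11^-4·(≡9) mod 11; (9|11)=+1, (9|11)=+1; (−1)^{-2·-4·5}·(+1)^-4·(+1)^-2 = +1.
v=∞: 76245 > 0 and 6279 > 0  ⇒  (a,b)_∞ = +1.
v=3: a=3^-1·(≡2), b=3^-1·(≡2) mod 3; (2|3)=-1, (2|3)=-1; (−1)^{-1·-1·1}·(-1)^-1·(-1)^-1 = -1.
v=5: a=5^13·(≡4), b=5^18·(≡4) mod 5; (4|5)=+1, (4|5)=+1; (−1)^{13·18·2}·(+1)^18·(+1)^13 = +1.
v=13: a=13^-1·(≡6), b=13^-1·(≡11) mod 13; (6|13)=-1, (11|13)=-1; (−1)^{-1·-1·6}·(-1)^-1·(-1)^-1 = +1.
v=7: a=7^-2·(≡2), b=7^-1·(≡1) mod 7; (2|7)=+1, (1|7)=+1; (−1)^{-2·-1·3}·(+1)^-1·(+1)^-2 = +1.
v=17: a=17^3·(≡7), b=17^4·(≡11) mod 17; (7|17)=-1, (11|17)=-1; (−1)^{3·4·8}·(-1)^4·(-1)^3 = -1.
v=19: a=19^0·(≡5), b=19^-2·(≡11) mod 19; (5|19)=+1, (11|19)=+1; (−1)^{0·-2·9}·(+1)^-2·(+1)^0 = +1.
Ram(76245, 6279) = {3, 17}; no ℚ_3-point on the conic.

[3, 17]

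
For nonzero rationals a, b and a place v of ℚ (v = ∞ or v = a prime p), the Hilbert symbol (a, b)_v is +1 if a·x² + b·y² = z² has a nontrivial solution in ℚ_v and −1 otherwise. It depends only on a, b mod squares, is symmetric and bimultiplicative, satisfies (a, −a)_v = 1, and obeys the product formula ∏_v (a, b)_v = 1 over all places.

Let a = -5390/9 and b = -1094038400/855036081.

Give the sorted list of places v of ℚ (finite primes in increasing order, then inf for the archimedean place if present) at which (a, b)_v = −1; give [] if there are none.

Mod squares: a ≡ -110, b ≡ -14. Check v ∈ {∞, 2, 3, 5, 7, 11, 13, 17, 19}.
v=17: a=17^0·(≡15), b=17^2·(≡11) mod 17; (15|17)=+1, (11|17)=-1; (−1)^{0·2·8}·(+1)^2·(-1)^0 = +1.
v=5: a=5^1·(≡3), b=5^2·(≡4) mod 5; (3|5)=-1, (4|5)=+1; (−1)^{1·2·2}·(-1)^2·(+1)^1 = +1.
v=∞: -110 < 0 and -14 < 0  ⇒  (a,b)_∞ = -1.
v=3: a=3^-2·(≡1), b=3^-8·(≡1) mod 3; (1|3)=+1, (1|3)=+1; (−1)^{-2·-8·1}·(+1)^-8·(+1)^-2 = +1.
v=2: v_2(a)=1, v_2(b)=7; units ≡ 1, 1 (mod 8); ε·ε+αω+βω = 0·0+1·0+7·0 ≡ 0  ⇒  (a,b)_2 = +1.
v=19: a=19^0·(≡7), b=19^-4·(≡5) mod 19; (7|19)=+1, (5|19)=+1; (−1)^{0·-4·9}·(+1)^-4·(+1)^0 = +1.
v=13: a=13^0·(≡2), b=13^2·(≡12) mod 13; (2|13)=-1, (12|13)=+1; (−1)^{0·2·6}·(-1)^2·(+1)^0 = +1.
v=11: a=11^1·(≡3), b=11^0·(≡2) mod 11; (3|11)=+1, (2|11)=-1; (−1)^{1·0·5}·(+1)^0·(-1)^1 = -1.
v=7: a=7^2·(≡1), b=7^1·(≡3) mod 7; (1|7)=+1, (3|7)=-1; (−1)^{2·1·3}·(+1)^1·(-1)^2 = +1.
|Ram(-110, -14)| = 2, even; anisotropic at {11, ∞}.

[11, inf]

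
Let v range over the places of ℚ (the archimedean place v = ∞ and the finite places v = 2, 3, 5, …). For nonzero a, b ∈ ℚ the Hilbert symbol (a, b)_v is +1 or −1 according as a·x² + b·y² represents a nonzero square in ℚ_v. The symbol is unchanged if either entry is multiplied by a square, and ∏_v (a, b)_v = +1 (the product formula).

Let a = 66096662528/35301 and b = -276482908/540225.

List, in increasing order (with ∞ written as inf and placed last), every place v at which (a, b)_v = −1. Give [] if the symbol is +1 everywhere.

[3, 7]

Mod squares: a ≡ 42, b ≡ -247. Check v ∈ {∞, 2, 3, 5, 7, 13, 19, 23, 41}.
v=7: a=7^-1·(≡5), b=7^-4·(≡5) mod 7; (5|7)=-1, (5|7)=-1; (−1)^{-1·-4·3}·(-1)^-4·(-1)^-1 = -1.
v=5: a=5^0·(≡3), b=5^-2·(≡3) mod 5; (3|5)=-1, (3|5)=-1; (−1)^{0·-2·2}·(-1)^-2·(-1)^0 = +1.
v=∞: 42 > 0 and -247 < 0  ⇒  (a,b)_∞ = +1.
v=23: a=23^2·(≡14), b=23^4·(≡1) mod 23; (14|23)=-1, (1|23)=+1; (−1)^{2·4·11}·(-1)^4·(+1)^2 = +1.
v=13: a=13^2·(≡1), b=13^1·(≡11) mod 13; (1|13)=+1, (11|13)=-1; (−1)^{2·1·6}·(+1)^1·(-1)^2 = +1.
v=41: a=41^-2·(≡16), b=41^0·(≡2) mod 41; (16|41)=+1, (2|41)=+1; (−1)^{-2·0·20}·(+1)^0·(+1)^-2 = +1.
v=3: a=3^-1·(≡2), b=3^-2·(≡2) mod 3; (2|3)=-1, (2|3)=-1; (−1)^{-1·-2·1}·(-1)^-2·(-1)^-1 = -1.
v=2: v_2(a)=11, v_2(b)=2; units ≡ 5, 1 (mod 8); ε·ε+αω+βω = 0·0+11·0+2·1 ≡ 0  ⇒  (a,b)_2 = +1.
v=19: a=19^2·(≡5), b=19^1·(≡6) mod 19; (5|19)=+1, (6|19)=+1; (−1)^{2·1·9}·(+1)^1·(+1)^2 = +1.
Ram(42, -247) = {3, 7}; no ℚ_3-point on the conic.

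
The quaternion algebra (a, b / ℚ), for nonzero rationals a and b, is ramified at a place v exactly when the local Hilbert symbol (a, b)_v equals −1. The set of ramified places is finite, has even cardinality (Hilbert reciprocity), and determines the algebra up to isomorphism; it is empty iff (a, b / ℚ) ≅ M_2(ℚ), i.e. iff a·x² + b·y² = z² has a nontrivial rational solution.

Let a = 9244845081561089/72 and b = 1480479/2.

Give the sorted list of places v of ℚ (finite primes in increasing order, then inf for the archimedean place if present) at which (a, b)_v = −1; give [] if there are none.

[7, 13, 17, 29]

(a, b) ≡ (75922, 2960958) mod (ℚ^×)²; places V = {2, 3, 7, 11, 13, 17, 29, ∞}.
(a,b)_7: α=3, u≡3; β=1, v≡3 (mod 7); (3|7)=-1, (3|7)=-1; sign (−1)^1·-1^1·-1^3 = -1.
(a,b)_11: α=3, u≡4; β=1, v≡2 (mod 11); (4|11)=+1, (2|11)=-1; sign (−1)^1·+1^1·-1^3 = +1.
(a,b)_17: α=3, u≡14; β=1, v≡15 (mod 17); (14|17)=-1, (15|17)=+1; sign (−1)^0·-1^1·+1^3 = -1.
(a,b)_29: α=3, u≡2; β=1, v≡20 (mod 29); (2|29)=-1, (20|29)=+1; sign (−1)^0·-1^1·+1^3 = -1.
(a,b)_∞: sgn(75922)=+, sgn(2960958)=+, so +1.
(a,b)_3: α=-2, u≡1; β=1, v≡1 (mod 3); (1|3)=+1, (1|3)=+1; sign (−1)^0·+1^1·+1^-2 = +1.
(a,b)_13: α=2, u≡2; β=1, v≡8 (mod 13); (2|13)=-1, (8|13)=-1; sign (−1)^0·-1^1·-1^2 = -1.
(a,b)_2: α=-3, β=-1; u≡1, v≡7 (mod 8); ε(u)ε(v)=0·1, αω(v)=-3·0, βω(u)=-1·0; sum ≡ 0  ⇒  +1.
(75922, 2960958 / ℚ) ramifies at {7, 13, 17, 29}: a division algebra.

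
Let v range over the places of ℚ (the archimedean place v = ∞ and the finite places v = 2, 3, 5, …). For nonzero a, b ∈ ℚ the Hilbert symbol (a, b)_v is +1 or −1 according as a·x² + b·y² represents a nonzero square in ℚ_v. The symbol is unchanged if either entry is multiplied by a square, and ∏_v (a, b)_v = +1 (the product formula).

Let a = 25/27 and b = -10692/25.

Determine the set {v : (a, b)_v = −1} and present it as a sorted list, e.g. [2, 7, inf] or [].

Mod squares: a ≡ 3, b ≡ -33. Check v ∈ {∞, 2, 3, 5, 11}.
v=∞: 3 > 0 and -33 < 0  ⇒  (a,b)_∞ = +1.
v=3: a=3^-3·(≡1), b=3^5·(≡1) mod 3; (1|3)=+1, (1|3)=+1; (−1)^{-3·5·1}·(+1)^5·(+1)^-3 = -1.
v=5: a=5^2·(≡3), b=5^-2·(≡3) mod 5; (3|5)=-1, (3|5)=-1; (−1)^{2·-2·2}·(-1)^-2·(-1)^2 = +1.
v=2: v_2(a)=0, v_2(b)=2; units ≡ 3, 7 (mod 8); ε·ε+αω+βω = 1·1+0·0+2·1 ≡ 1  ⇒  (a,b)_2 = -1.
v=11: a=11^0·(≡5), b=11^1·(≡6) mod 11; (5|11)=+1, (6|11)=-1; (−1)^{0·1·5}·(+1)^1·(-1)^0 = +1.
Ram(3, -33) = {2, 3}; no ℚ_2-point on the conic.

[2, 3]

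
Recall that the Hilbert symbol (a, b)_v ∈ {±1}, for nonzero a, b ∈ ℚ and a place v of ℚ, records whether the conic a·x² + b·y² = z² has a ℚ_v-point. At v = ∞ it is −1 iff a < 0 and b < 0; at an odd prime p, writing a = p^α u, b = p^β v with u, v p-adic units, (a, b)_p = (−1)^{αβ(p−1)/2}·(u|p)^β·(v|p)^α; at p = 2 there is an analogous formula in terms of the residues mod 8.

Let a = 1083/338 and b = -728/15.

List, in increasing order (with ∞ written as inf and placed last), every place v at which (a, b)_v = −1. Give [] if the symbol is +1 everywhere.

[2, 3, 7, 13]

(a, b) ≡ (6, -2730) mod (ℚ^×)²; places V = {2, 3, 5, 7, 13, 19, ∞}.
(a,b)_13: α=-2, u≡2; β=1, v≡11 (mod 13); (2|13)=-1, (11|13)=-1; sign (−1)^0·-1^1·-1^-2 = -1.
(a,b)_5: α=0, u≡1; β=-1, v≡4 (mod 5); (1|5)=+1, (4|5)=+1; sign (−1)^0·+1^-1·+1^0 = +1.
(a,b)_∞: sgn(6)=+, sgn(-2730)=−, so +1.
(a,b)_2: α=-1, β=3; u≡3, v≡3 (mod 8); ε(u)ε(v)=1·1, αω(v)=-1·1, βω(u)=3·1; sum ≡ 1  ⇒  -1.
(a,b)_3: α=1, u≡2; β=-1, v≡2 (mod 3); (2|3)=-1, (2|3)=-1; sign (−1)^1·-1^-1·-1^1 = -1.
(a,b)_7: α=0, u≡6; β=1, v≡1 (mod 7); (6|7)=-1, (1|7)=+1; sign (−1)^0·-1^1·+1^0 = -1.
(a,b)_19: α=2, u≡4; β=0, v≡11 (mod 19); (4|19)=+1, (11|19)=+1; sign (−1)^0·+1^0·+1^2 = +1.
Ram(6, -2730) = {2, 3, 7, 13}; no ℚ_2-point on the conic.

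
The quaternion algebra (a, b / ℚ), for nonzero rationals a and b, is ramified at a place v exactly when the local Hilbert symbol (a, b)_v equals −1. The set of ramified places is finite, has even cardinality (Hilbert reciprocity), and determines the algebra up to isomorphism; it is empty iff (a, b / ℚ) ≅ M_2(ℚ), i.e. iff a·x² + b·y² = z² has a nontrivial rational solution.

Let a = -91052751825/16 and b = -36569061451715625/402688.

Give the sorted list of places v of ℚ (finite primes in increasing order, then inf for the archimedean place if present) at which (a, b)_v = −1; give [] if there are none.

(a, b) ≡ (-17, -1365) mod (ℚ^×)²; places V = {2, 3, 5, 7, 11, 13, 17, 41, ∞}.
(a,b)_∞: sgn(-17)=−, sgn(-1365)=−, so -1.
(a,b)_5: α=2, u≡2; β=5, v≡2 (mod 5); (2|5)=-1, (2|5)=-1; sign (−1)^0·-1^5·-1^2 = -1.
(a,b)_41: α=2, u≡29; β=2, v≡19 (mod 41); (29|41)=-1, (19|41)=-1; sign (−1)^0·-1^2·-1^2 = +1.
(a,b)_3: α=2, u≡1; β=5, v≡1 (mod 3); (1|3)=+1, (1|3)=+1; sign (−1)^0·+1^5·+1^2 = +1.
(a,b)_17: α=3, u≡16; β=4, v≡7 (mod 17); (16|17)=+1, (7|17)=-1; sign (−1)^0·+1^4·-1^3 = -1.
(a,b)_11: α=0, u≡4; β=-2, v≡6 (mod 11); (4|11)=+1, (6|11)=-1; sign (−1)^0·+1^-2·-1^0 = +1.
(a,b)_7: α=2, u≡4; β=3, v≡4 (mod 7); (4|7)=+1, (4|7)=+1; sign (−1)^0·+1^3·+1^2 = +1.
(a,b)_13: α=0, u≡10; β=-1, v≡9 (mod 13); (10|13)=+1, (9|13)=+1; sign (−1)^0·+1^-1·+1^0 = +1.
(a,b)_2: α=-4, β=-8; u≡7, v≡3 (mod 8); ε(u)ε(v)=1·1, αω(v)=-4·1, βω(u)=-8·0; sum ≡ 1  ⇒  -1.
Ram(-17, -1365) = {2, 5, 17, ∞}; no ℚ_2-point on the conic.

[2, 5, 17, inf]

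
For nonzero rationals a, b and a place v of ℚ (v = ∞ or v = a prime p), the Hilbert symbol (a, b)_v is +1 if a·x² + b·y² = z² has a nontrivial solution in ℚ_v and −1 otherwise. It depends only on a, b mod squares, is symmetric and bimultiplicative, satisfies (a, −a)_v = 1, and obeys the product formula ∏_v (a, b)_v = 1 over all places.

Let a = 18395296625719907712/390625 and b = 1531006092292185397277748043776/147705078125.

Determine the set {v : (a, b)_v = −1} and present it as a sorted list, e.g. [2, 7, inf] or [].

Mod squares: a ≡ 38, b ≡ 8970. Check v ∈ {∞, 2, 3, 5, 7, 11, 13, 19, 23}.
v=∞: 38 > 0 and 8970 > 0  ⇒  (a,b)_∞ = +1.
v=13: a=13^2·(≡1), b=13^1·(≡10) mod 13; (1|13)=+1, (10|13)=+1; (−1)^{2·1·6}·(+1)^1·(+1)^2 = +1.
v=7: a=7^2·(≡3), b=7^4·(≡3) mod 7; (3|7)=-1, (3|7)=-1; (−1)^{2·4·3}·(-1)^4·(-1)^2 = +1.
v=5: a=5^-8·(≡2), b=5^-13·(≡1) mod 5; (2|5)=-1, (1|5)=+1; (−1)^{-8·-13·2}·(-1)^-13·(+1)^-8 = -1.
v=3: a=3^14·(≡2), b=3^21·(≡2) mod 3; (2|3)=-1, (2|3)=-1; (−1)^{14·21·1}·(-1)^21·(-1)^14 = -1.
v=23: a=23^2·(≡22), b=23^3·(≡20) mod 23; (22|23)=-1, (20|23)=-1; (−1)^{2·3·11}·(-1)^3·(-1)^2 = -1.
v=11: a=11^0·(≡4), b=11^-2·(≡9) mod 11; (4|11)=+1, (9|11)=+1; (−1)^{0·-2·5}·(+1)^-2·(+1)^0 = +1.
v=19: a=19^3·(≡12), b=19^6·(≡10) mod 19; (12|19)=-1, (10|19)=-1; (−1)^{3·6·9}·(-1)^6·(-1)^3 = -1.
v=2: v_2(a)=7, v_2(b)=13; units ≡ 3, 5 (mod 8); ε·ε+αω+βω = 1·0+7·1+13·1 ≡ 0  ⇒  (a,b)_2 = +1.
(38, 8970 / ℚ) ramifies at {3, 5, 19, 23}: a division algebra.

[3, 5, 19, 23]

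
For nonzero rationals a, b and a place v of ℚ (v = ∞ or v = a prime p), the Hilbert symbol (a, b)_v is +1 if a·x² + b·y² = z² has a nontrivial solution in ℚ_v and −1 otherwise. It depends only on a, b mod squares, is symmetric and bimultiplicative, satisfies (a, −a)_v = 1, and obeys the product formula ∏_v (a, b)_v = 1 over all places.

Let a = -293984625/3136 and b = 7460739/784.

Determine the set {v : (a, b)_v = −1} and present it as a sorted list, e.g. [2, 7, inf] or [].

Mod squares: a ≡ -97185, b ≡ 6851. Check v ∈ {∞, 2, 3, 5, 7, 11, 13, 17, 19, 31}.
v=19: a=19^1·(≡3), b=19^0·(≡17) mod 19; (3|19)=-1, (17|19)=+1; (−1)^{1·0·9}·(-1)^0·(+1)^1 = +1.
v=3: a=3^1·(≡2), b=3^2·(≡2) mod 3; (2|3)=-1, (2|3)=-1; (−1)^{1·2·1}·(-1)^2·(-1)^1 = -1.
v=11: a=11^3·(≡5), b=11^2·(≡5) mod 11; (5|11)=+1, (5|11)=+1; (−1)^{3·2·5}·(+1)^2·(+1)^3 = +1.
v=17: a=17^0·(≡8), b=17^1·(≡6) mod 17; (8|17)=+1, (6|17)=-1; (−1)^{0·1·8}·(+1)^1·(-1)^0 = +1.
v=7: a=7^-2·(≡3), b=7^-2·(≡3) mod 7; (3|7)=-1, (3|7)=-1; (−1)^{-2·-2·3}·(-1)^-2·(-1)^-2 = +1.
v=∞: -97185 < 0 and 6851 > 0  ⇒  (a,b)_∞ = +1.
v=31: a=31^1·(≡29), b=31^1·(≡19) mod 31; (29|31)=-1, (19|31)=+1; (−1)^{1·1·15}·(-1)^1·(+1)^1 = +1.
v=5: a=5^3·(≡3), b=5^0·(≡1) mod 5; (3|5)=-1, (1|5)=+1; (−1)^{3·0·2}·(-1)^0·(+1)^3 = +1.
v=2: v_2(a)=-6, v_2(b)=-4; units ≡ 7, 3 (mod 8); ε·ε+αω+βω = 1·1+-6·1+-4·0 ≡ 1  ⇒  (a,b)_2 = -1.
v=13: a=13^0·(≡9), b=13^1·(≡11) mod 13; (9|13)=+1, (11|13)=-1; (−1)^{0·1·6}·(+1)^1·(-1)^0 = +1.
|Ram(-97185, 6851)| = 2, even; anisotropic at {2, 3}.

[2, 3]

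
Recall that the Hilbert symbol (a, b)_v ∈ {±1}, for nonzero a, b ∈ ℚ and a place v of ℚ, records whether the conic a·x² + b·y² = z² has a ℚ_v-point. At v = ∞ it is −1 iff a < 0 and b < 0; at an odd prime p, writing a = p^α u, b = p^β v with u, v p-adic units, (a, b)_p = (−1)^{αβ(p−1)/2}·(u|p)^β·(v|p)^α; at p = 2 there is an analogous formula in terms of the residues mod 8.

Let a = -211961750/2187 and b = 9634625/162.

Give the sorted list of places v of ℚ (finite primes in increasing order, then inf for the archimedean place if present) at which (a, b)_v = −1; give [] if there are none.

[5, 13]

(a, b) ≡ (-4290, 130) mod (ℚ^×)²; places V = {2, 3, 5, 7, 11, 13, ∞}.
(a,b)_5: α=3, u≡3; β=3, v≡1 (mod 5); (3|5)=-1, (1|5)=+1; sign (−1)^0·-1^3·+1^3 = -1.
(a,b)_∞: sgn(-4290)=−, sgn(130)=+, so +1.
(a,b)_7: α=2, u≡4; β=2, v≡2 (mod 7); (4|7)=+1, (2|7)=+1; sign (−1)^0·+1^2·+1^2 = +1.
(a,b)_13: α=1, u≡2; β=1, v≡10 (mod 13); (2|13)=-1, (10|13)=+1; sign (−1)^0·-1^1·+1^1 = -1.
(a,b)_3: α=-7, u≡1; β=-4, v≡1 (mod 3); (1|3)=+1, (1|3)=+1; sign (−1)^0·+1^-4·+1^-7 = +1.
(a,b)_2: α=1, β=-1; u≡7, v≡1 (mod 8); ε(u)ε(v)=1·0, αω(v)=1·0, βω(u)=-1·0; sum ≡ 0  ⇒  +1.
(a,b)_11: α=3, u≡7; β=2, v≡5 (mod 11); (7|11)=-1, (5|11)=+1; sign (−1)^0·-1^2·+1^3 = +1.
|Ram(-4290, 130)| = 2, even; anisotropic at {5, 13}.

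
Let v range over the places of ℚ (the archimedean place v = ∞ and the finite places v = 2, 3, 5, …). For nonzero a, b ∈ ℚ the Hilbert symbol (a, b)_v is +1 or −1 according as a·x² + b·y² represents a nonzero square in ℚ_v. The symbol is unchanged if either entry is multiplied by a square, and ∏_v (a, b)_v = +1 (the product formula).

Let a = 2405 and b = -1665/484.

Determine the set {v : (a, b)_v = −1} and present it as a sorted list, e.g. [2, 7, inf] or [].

Mod squares: a ≡ 2405, b ≡ -185. Check v ∈ {∞, 2, 3, 5, 11, 13, 37}.
v=∞: 2405 > 0 and -185 < 0  ⇒  (a,b)_∞ = +1.
v=2: v_2(a)=0, v_2(b)=-2; units ≡ 5, 7 (mod 8); ε·ε+αω+βω = 0·1+0·0+-2·1 ≡ 0  ⇒  (a,b)_2 = +1.
v=3: a=3^0·(≡2), b=3^2·(≡1) mod 3; (2|3)=-1, (1|3)=+1; (−1)^{0·2·1}·(-1)^2·(+1)^0 = +1.
v=5: a=5^1·(≡1), b=5^1·(≡3) mod 5; (1|5)=+1, (3|5)=-1; (−1)^{1·1·2}·(+1)^1·(-1)^1 = -1.
v=11: a=11^0·(≡7), b=11^-2·(≡10) mod 11; (7|11)=-1, (10|11)=-1; (−1)^{0·-2·5}·(-1)^-2·(-1)^0 = +1.
v=37: a=37^1·(≡28), b=37^1·(≡22) mod 37; (28|37)=+1, (22|37)=-1; (−1)^{1·1·18}·(+1)^1·(-1)^1 = -1.
v=13: a=13^1·(≡3), b=13^0·(≡4) mod 13; (3|13)=+1, (4|13)=+1; (−1)^{1·0·6}·(+1)^0·(+1)^1 = +1.
|Ram(2405, -185)| = 2, even; anisotropic at {5, 37}.

[5, 37]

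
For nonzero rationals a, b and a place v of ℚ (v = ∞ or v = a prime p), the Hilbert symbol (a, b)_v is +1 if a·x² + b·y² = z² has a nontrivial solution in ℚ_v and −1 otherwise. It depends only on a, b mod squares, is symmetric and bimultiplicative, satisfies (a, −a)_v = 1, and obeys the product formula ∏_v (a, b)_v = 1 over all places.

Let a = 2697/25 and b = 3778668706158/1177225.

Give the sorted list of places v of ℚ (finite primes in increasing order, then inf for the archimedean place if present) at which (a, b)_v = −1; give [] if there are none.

[3, 17]

(a, b) ≡ (2697, 782) mod (ℚ^×)²; places V = {2, 3, 5, 7, 17, 23, 29, 31, 47, ∞}.
(a,b)_2: α=0, β=1; u≡1, v≡7 (mod 8); ε(u)ε(v)=0·1, αω(v)=0·0, βω(u)=1·0; sum ≡ 0  ⇒  +1.
(a,b)_47: α=0, u≡12; β=2, v≡38 (mod 47); (12|47)=+1, (38|47)=-1; sign (−1)^0·+1^2·-1^0 = +1.
(a,b)_5: α=-2, u≡2; β=-2, v≡2 (mod 5); (2|5)=-1, (2|5)=-1; sign (−1)^0·-1^-2·-1^-2 = +1.
(a,b)_3: α=1, u≡2; β=2, v≡2 (mod 3); (2|3)=-1, (2|3)=-1; sign (−1)^0·-1^2·-1^1 = -1.
(a,b)_17: α=0, u≡12; β=3, v≡6 (mod 17); (12|17)=-1, (6|17)=-1; sign (−1)^0·-1^3·-1^0 = -1.
(a,b)_31: α=1, u≡1; β=-2, v≡20 (mod 31); (1|31)=+1, (20|31)=+1; sign (−1)^0·+1^-2·+1^1 = +1.
(a,b)_7: α=0, u≡4; β=-2, v≡3 (mod 7); (4|7)=+1, (3|7)=-1; sign (−1)^0·+1^-2·-1^0 = +1.
(a,b)_29: α=1, u≡13; β=2, v≡13 (mod 29); (13|29)=+1, (13|29)=+1; sign (−1)^0·+1^2·+1^1 = +1.
(a,b)_∞: sgn(2697)=+, sgn(782)=+, so +1.
(a,b)_23: α=0, u≡3; β=1, v≡15 (mod 23); (3|23)=+1, (15|23)=-1; sign (−1)^0·+1^1·-1^0 = +1.
|Ram(2697, 782)| = 2, even; anisotropic at {3, 17}.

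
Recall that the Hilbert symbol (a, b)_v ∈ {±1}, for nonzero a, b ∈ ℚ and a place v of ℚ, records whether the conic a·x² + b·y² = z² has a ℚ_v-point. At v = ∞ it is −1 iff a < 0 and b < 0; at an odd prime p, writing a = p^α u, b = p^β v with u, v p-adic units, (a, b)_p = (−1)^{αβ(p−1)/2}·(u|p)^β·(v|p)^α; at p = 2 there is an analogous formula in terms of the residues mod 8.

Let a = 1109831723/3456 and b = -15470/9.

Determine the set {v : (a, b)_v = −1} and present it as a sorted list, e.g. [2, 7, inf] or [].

Mod squares: a ≡ 9282, b ≡ -15470. Check v ∈ {∞, 2, 3, 5, 7, 11, 13, 17}.
v=∞: 9282 > 0 and -15470 < 0  ⇒  (a,b)_∞ = +1.
v=5: a=5^0·(≡3), b=5^1·(≡4) mod 5; (3|5)=-1, (4|5)=+1; (−1)^{0·1·2}·(-1)^1·(+1)^0 = -1.
v=7: a=7^3·(≡6), b=7^1·(≡1) mod 7; (6|7)=-1, (1|7)=+1; (−1)^{3·1·3}·(-1)^1·(+1)^3 = +1.
v=2: v_2(a)=-7, v_2(b)=1; units ≡ 1, 1 (mod 8); ε·ε+αω+βω = 0·0+-7·0+1·0 ≡ 0  ⇒  (a,b)_2 = +1.
v=11: a=11^4·(≡1), b=11^0·(≡2) mod 11; (1|11)=+1, (2|11)=-1; (−1)^{4·0·5}·(+1)^0·(-1)^4 = +1.
v=17: a=17^1·(≡4), b=17^1·(≡16) mod 17; (4|17)=+1, (16|17)=+1; (−1)^{1·1·8}·(+1)^1·(+1)^1 = +1.
v=13: a=13^1·(≡9), b=13^1·(≡5) mod 13; (9|13)=+1, (5|13)=-1; (−1)^{1·1·6}·(+1)^1·(-1)^1 = -1.
v=3: a=3^-3·(≡1), b=3^-2·(≡1) mod 3; (1|3)=+1, (1|3)=+1; (−1)^{-3·-2·1}·(+1)^-2·(+1)^-3 = +1.
(9282, -15470 / ℚ) ramifies at {5, 13}: a division algebra.

[5, 13]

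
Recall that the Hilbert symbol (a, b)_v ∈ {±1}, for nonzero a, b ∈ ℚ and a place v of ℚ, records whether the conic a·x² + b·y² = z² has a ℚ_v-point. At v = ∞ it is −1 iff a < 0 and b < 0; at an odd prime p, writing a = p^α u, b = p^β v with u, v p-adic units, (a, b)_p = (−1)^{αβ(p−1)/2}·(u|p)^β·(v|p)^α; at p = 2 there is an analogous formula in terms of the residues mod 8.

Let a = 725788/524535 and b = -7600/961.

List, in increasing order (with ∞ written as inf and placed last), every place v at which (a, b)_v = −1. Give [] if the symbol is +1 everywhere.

Mod squares: a ≡ 105, b ≡ -19. Check v ∈ {∞, 2, 3, 5, 7, 11, 17, 19, 23, 31}.
v=19: a=19^0·(≡13), b=19^1·(≡12) mod 19; (13|19)=-1, (12|19)=-1; (−1)^{0·1·9}·(-1)^1·(-1)^0 = -1.
v=2: v_2(a)=2, v_2(b)=4; units ≡ 1, 5 (mod 8); ε·ε+αω+βω = 0·0+2·1+4·0 ≡ 0  ⇒  (a,b)_2 = +1.
v=5: a=5^-1·(≡4), b=5^2·(≡1) mod 5; (4|5)=+1, (1|5)=+1; (−1)^{-1·2·2}·(+1)^2·(+1)^-1 = +1.
v=7: a=7^3·(≡4), b=7^0·(≡1) mod 7; (4|7)=+1, (1|7)=+1; (−1)^{3·0·3}·(+1)^0·(+1)^3 = +1.
v=∞: 105 > 0 and -19 < 0  ⇒  (a,b)_∞ = +1.
v=31: a=31^0·(≡30), b=31^-2·(≡26) mod 31; (30|31)=-1, (26|31)=-1; (−1)^{0·-2·15}·(-1)^-2·(-1)^0 = +1.
v=23: a=23^2·(≡18), b=23^0·(≡2) mod 23; (18|23)=+1, (2|23)=+1; (−1)^{2·0·11}·(+1)^0·(+1)^2 = +1.
v=3: a=3^-1·(≡2), b=3^0·(≡2) mod 3; (2|3)=-1, (2|3)=-1; (−1)^{-1·0·1}·(-1)^0·(-1)^-1 = -1.
v=11: a=11^-2·(≡8), b=11^0·(≡3) mod 11; (8|11)=-1, (3|11)=+1; (−1)^{-2·0·5}·(-1)^0·(+1)^-2 = +1.
v=17: a=17^-2·(≡11), b=17^0·(≡15) mod 17; (11|17)=-1, (15|17)=+1; (−1)^{-2·0·8}·(-1)^0·(+1)^-2 = +1.
|Ram(105, -19)| = 2, even; anisotropic at {3, 19}.

[3, 19]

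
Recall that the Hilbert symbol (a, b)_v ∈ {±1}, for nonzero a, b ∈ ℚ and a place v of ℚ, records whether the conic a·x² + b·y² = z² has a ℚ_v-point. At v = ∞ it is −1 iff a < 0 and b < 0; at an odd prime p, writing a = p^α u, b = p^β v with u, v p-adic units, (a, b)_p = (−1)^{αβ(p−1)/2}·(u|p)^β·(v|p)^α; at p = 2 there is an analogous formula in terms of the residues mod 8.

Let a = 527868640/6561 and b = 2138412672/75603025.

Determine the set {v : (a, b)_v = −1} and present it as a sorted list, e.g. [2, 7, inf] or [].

[2, 5, 13, 29]

Mod squares: a ≡ 91390, b ≡ 58. Check v ∈ {∞, 2, 3, 5, 11, 13, 19, 23, 29, 37, 47}.
v=47: a=47^0·(≡33), b=47^-2·(≡5) mod 47; (33|47)=-1, (5|47)=-1; (−1)^{0·-2·23}·(-1)^-2·(-1)^0 = +1.
v=11: a=11^0·(≡7), b=11^2·(≡4) mod 11; (7|11)=-1, (4|11)=+1; (−1)^{0·2·5}·(-1)^2·(+1)^0 = +1.
v=23: a=23^0·(≡17), b=23^2·(≡3) mod 23; (17|23)=-1, (3|23)=+1; (−1)^{0·2·11}·(-1)^2·(+1)^0 = +1.
v=2: v_2(a)=5, v_2(b)=7; units ≡ 7, 5 (mod 8); ε·ε+αω+βω = 1·0+5·1+7·0 ≡ 1  ⇒  (a,b)_2 = -1.
v=13: a=13^1·(≡3), b=13^0·(≡8) mod 13; (3|13)=+1, (8|13)=-1; (−1)^{1·0·6}·(+1)^0·(-1)^1 = -1.
v=37: a=37^1·(≡34), b=37^-2·(≡16) mod 37; (34|37)=+1, (16|37)=+1; (−1)^{1·-2·18}·(+1)^-2·(+1)^1 = +1.
v=29: a=29^0·(≡12), b=29^1·(≡12) mod 29; (12|29)=-1, (12|29)=-1; (−1)^{0·1·14}·(-1)^1·(-1)^0 = -1.
v=19: a=19^3·(≡8), b=19^0·(≡11) mod 19; (8|19)=-1, (11|19)=+1; (−1)^{3·0·9}·(-1)^0·(+1)^3 = +1.
v=3: a=3^-8·(≡1), b=3^2·(≡1) mod 3; (1|3)=+1, (1|3)=+1; (−1)^{-8·2·1}·(+1)^2·(+1)^-8 = +1.
v=5: a=5^1·(≡3), b=5^-2·(≡2) mod 5; (3|5)=-1, (2|5)=-1; (−1)^{1·-2·2}·(-1)^-2·(-1)^1 = -1.
v=∞: 91390 > 0 and 58 > 0  ⇒  (a,b)_∞ = +1.
|Ram(91390, 58)| = 4, even; anisotropic at {2, 5, 13, 29}.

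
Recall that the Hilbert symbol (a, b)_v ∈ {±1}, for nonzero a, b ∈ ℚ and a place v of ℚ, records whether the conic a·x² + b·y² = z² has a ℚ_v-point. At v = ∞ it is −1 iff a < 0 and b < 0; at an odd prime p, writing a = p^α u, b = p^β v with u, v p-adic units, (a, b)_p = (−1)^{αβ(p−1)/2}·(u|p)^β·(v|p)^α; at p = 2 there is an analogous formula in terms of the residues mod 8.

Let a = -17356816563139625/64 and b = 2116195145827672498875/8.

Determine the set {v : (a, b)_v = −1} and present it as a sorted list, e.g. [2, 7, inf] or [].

[2, 23]

Mod squares: a ≡ -185, b ≡ 5012390. Check v ∈ {∞, 2, 3, 5, 11, 13, 19, 23, 31, 37}.
v=13: a=13^2·(≡1), b=13^2·(≡6) mod 13; (1|13)=+1, (6|13)=-1; (−1)^{2·2·6}·(+1)^2·(-1)^2 = +1.
v=3: a=3^0·(≡1), b=3^2·(≡2) mod 3; (1|3)=+1, (2|3)=-1; (−1)^{0·2·1}·(+1)^2·(-1)^0 = +1.
v=2: v_2(a)=-6, v_2(b)=-3; units ≡ 7, 3 (mod 8); ε·ε+αω+βω = 1·1+-6·1+-3·0 ≡ 1  ⇒  (a,b)_2 = -1.
v=31: a=31^2·(≡18), b=31^3·(≡18) mod 31; (18|31)=+1, (18|31)=+1; (−1)^{2·3·15}·(+1)^3·(+1)^2 = +1.
v=11: a=11^2·(≡8), b=11^2·(≡9) mod 11; (8|11)=-1, (9|11)=+1; (−1)^{2·2·5}·(-1)^2·(+1)^2 = +1.
v=∞: -185 < 0 and 5012390 > 0  ⇒  (a,b)_∞ = +1.
v=37: a=37^1·(≡24), b=37^1·(≡18) mod 37; (24|37)=-1, (18|37)=-1; (−1)^{1·1·18}·(-1)^1·(-1)^1 = +1.
v=5: a=5^3·(≡2), b=5^3·(≡2) mod 5; (2|5)=-1, (2|5)=-1; (−1)^{3·3·2}·(-1)^3·(-1)^3 = +1.
v=19: a=19^2·(≡4), b=19^3·(≡8) mod 19; (4|19)=+1, (8|19)=-1; (−1)^{2·3·9}·(+1)^3·(-1)^2 = +1.
v=23: a=23^2·(≡5), b=23^3·(≡20) mod 23; (5|23)=-1, (20|23)=-1; (−1)^{2·3·11}·(-1)^3·(-1)^2 = -1.
(-185, 5012390 / ℚ) ramifies at {2, 23}: a division algebra.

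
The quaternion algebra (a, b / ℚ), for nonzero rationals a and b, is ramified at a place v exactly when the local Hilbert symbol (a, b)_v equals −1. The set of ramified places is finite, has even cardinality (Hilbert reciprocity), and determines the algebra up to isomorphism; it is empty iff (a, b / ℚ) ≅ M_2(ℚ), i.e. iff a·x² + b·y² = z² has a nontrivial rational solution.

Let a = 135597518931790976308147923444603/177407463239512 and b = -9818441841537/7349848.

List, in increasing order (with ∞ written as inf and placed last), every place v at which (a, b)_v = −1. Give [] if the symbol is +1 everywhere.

Mod squares: a ≡ 183106, b ≡ -11431046. Check v ∈ {∞, 2, 3, 7, 11, 13, 17, 19, 23, 29, 41}.
v=7: a=7^5·(≡5), b=7^2·(≡6) mod 7; (5|7)=-1, (6|7)=-1; (−1)^{5·2·3}·(-1)^2·(-1)^5 = -1.
v=3: a=3^12·(≡1), b=3^6·(≡1) mod 3; (1|3)=+1, (1|3)=+1; (−1)^{12·6·1}·(+1)^6·(+1)^12 = +1.
v=∞: 183106 > 0 and -11431046 < 0  ⇒  (a,b)_∞ = +1.
v=19: a=19^2·(≡8), b=19^1·(≡9) mod 19; (8|19)=-1, (9|19)=+1; (−1)^{2·1·9}·(-1)^1·(+1)^2 = -1.
v=17: a=17^-10·(≡16), b=17^-4·(≡15) mod 17; (16|17)=+1, (15|17)=+1; (−1)^{-10·-4·8}·(+1)^-4·(+1)^-10 = +1.
v=2: v_2(a)=-3, v_2(b)=-3; units ≡ 1, 5 (mod 8); ε·ε+αω+βω = 0·0+-3·1+-3·0 ≡ 1  ⇒  (a,b)_2 = -1.
v=29: a=29^3·(≡17), b=29^1·(≡16) mod 29; (17|29)=-1, (16|29)=+1; (−1)^{3·1·14}·(-1)^1·(+1)^3 = -1.
v=11: a=11^-1·(≡9), b=11^-1·(≡2) mod 11; (9|11)=+1, (2|11)=-1; (−1)^{-1·-1·5}·(+1)^-1·(-1)^-1 = +1.
v=13: a=13^2·(≡4), b=13^0·(≡4) mod 13; (4|13)=+1, (4|13)=+1; (−1)^{2·0·6}·(+1)^0·(+1)^2 = +1.
v=23: a=23^6·(≡12), b=23^3·(≡19) mod 23; (12|23)=+1, (19|23)=-1; (−1)^{6·3·11}·(+1)^3·(-1)^6 = +1.
v=41: a=41^3·(≡6), b=41^1·(≡34) mod 41; (6|41)=-1, (34|41)=-1; (−1)^{3·1·20}·(-1)^1·(-1)^3 = +1.
(183106, -11431046 / ℚ) ramifies at {2, 7, 19, 29}: a division algebra.

[2, 7, 19, 29]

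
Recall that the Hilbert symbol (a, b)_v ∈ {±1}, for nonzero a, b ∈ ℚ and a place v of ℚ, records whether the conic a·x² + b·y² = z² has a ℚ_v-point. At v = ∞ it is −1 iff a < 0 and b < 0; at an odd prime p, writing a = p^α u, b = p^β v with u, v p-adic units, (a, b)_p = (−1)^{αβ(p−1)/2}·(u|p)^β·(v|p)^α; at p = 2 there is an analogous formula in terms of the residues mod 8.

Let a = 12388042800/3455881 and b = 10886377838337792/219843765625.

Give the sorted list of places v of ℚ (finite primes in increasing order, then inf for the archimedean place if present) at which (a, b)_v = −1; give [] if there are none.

(a, b) ≡ (3, 7) mod (ℚ^×)²; places V = {2, 3, 5, 7, 11, 13, 17, 23, 31, ∞}.
(a,b)_2: α=4, β=8; u≡3, v≡7 (mod 8); ε(u)ε(v)=1·1, αω(v)=4·0, βω(u)=8·1; sum ≡ 1  ⇒  -1.
(a,b)_31: α=0, u≡27; β=-2, v≡20 (mod 31); (27|31)=-1, (20|31)=+1; sign (−1)^0·-1^-2·+1^0 = +1.
(a,b)_3: α=7, u≡1; β=14, v≡1 (mod 3); (1|3)=+1, (1|3)=+1; sign (−1)^0·+1^14·+1^7 = +1.
(a,b)_7: α=2, u≡3; β=5, v≡4 (mod 7); (3|7)=-1, (4|7)=+1; sign (−1)^0·-1^5·+1^2 = -1.
(a,b)_13: α=-4, u≡4; β=0, v≡8 (mod 13); (4|13)=+1, (8|13)=-1; sign (−1)^0·+1^0·-1^-4 = +1.
(a,b)_5: α=2, u≡2; β=-6, v≡2 (mod 5); (2|5)=-1, (2|5)=-1; sign (−1)^0·-1^-6·-1^2 = +1.
(a,b)_11: α=-2, u≡9; β=-4, v≡6 (mod 11); (9|11)=+1, (6|11)=-1; sign (−1)^0·+1^-4·-1^-2 = +1.
(a,b)_∞: sgn(3)=+, sgn(7)=+, so +1.
(a,b)_23: α=0, u≡18; β=2, v≡15 (mod 23); (18|23)=+1, (15|23)=-1; sign (−1)^0·+1^2·-1^0 = +1.
(a,b)_17: α=2, u≡3; β=0, v≡11 (mod 17); (3|17)=-1, (11|17)=-1; sign (−1)^0·-1^0·-1^2 = +1.
Ram(3, 7) = {2, 7}; no ℚ_2-point on the conic.

[2, 7]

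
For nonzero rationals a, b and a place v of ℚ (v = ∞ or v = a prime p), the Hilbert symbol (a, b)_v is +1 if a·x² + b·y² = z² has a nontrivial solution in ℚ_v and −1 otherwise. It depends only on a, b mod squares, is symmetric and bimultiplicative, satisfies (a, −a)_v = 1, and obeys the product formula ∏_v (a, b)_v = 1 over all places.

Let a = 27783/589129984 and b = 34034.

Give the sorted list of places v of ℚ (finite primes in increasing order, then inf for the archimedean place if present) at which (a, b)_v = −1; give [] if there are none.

(a, b) ≡ (7, 34034) mod (ℚ^×)²; places V = {2, 3, 7, 11, 13, 17, 37, 41, ∞}.
(a,b)_11: α=0, u≡10; β=1, v≡3 (mod 11); (10|11)=-1, (3|11)=+1; sign (−1)^0·-1^1·+1^0 = -1.
(a,b)_∞: sgn(7)=+, sgn(34034)=+, so +1.
(a,b)_3: α=4, u≡1; β=0, v≡2 (mod 3); (1|3)=+1, (2|3)=-1; sign (−1)^0·+1^0·-1^4 = +1.
(a,b)_7: α=3, u≡2; β=1, v≡4 (mod 7); (2|7)=+1, (4|7)=+1; sign (−1)^1·+1^1·+1^3 = -1.
(a,b)_13: α=0, u≡2; β=1, v≡5 (mod 13); (2|13)=-1, (5|13)=-1; sign (−1)^0·-1^1·-1^0 = -1.
(a,b)_37: α=-2, u≡34; β=0, v≡31 (mod 37); (34|37)=+1, (31|37)=-1; sign (−1)^0·+1^0·-1^-2 = +1.
(a,b)_41: α=-2, u≡14; β=0, v≡4 (mod 41); (14|41)=-1, (4|41)=+1; sign (−1)^0·-1^0·+1^-2 = +1.
(a,b)_2: α=-8, β=1; u≡7, v≡1 (mod 8); ε(u)ε(v)=1·0, αω(v)=-8·0, βω(u)=1·0; sum ≡ 0  ⇒  +1.
(a,b)_17: α=0, u≡12; β=1, v≡13 (mod 17); (12|17)=-1, (13|17)=+1; sign (−1)^0·-1^1·+1^0 = -1.
Ram(7, 34034) = {7, 11, 13, 17}; no ℚ_7-point on the conic.

[7, 11, 13, 17]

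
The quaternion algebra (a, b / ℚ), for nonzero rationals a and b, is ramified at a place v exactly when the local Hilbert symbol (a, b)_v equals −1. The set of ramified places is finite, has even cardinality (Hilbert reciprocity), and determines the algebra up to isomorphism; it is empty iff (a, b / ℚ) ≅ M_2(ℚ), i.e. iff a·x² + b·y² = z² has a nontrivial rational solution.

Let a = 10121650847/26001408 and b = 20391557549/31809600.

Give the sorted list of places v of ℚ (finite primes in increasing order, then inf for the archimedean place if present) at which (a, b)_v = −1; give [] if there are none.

[3, 31]

Mod squares: a ≡ 3741, b ≡ 341. Check v ∈ {∞, 2, 3, 5, 7, 11, 19, 23, 29, 31, 37, 43, 47}.
v=2: v_2(a)=-14, v_2(b)=-6; units ≡ 5, 5 (mod 8); ε·ε+αω+βω = 0·0+-14·1+-6·1 ≡ 0  ⇒  (a,b)_2 = +1.
v=23: a=23^-2·(≡22), b=23^0·(≡19) mod 23; (22|23)=-1, (19|23)=-1; (−1)^{-2·0·11}·(-1)^0·(-1)^-2 = +1.
v=47: a=47^0·(≡3), b=47^-2·(≡25) mod 47; (3|47)=+1, (25|47)=+1; (−1)^{0·-2·23}·(+1)^-2·(+1)^0 = +1.
v=11: a=11^2·(≡3), b=11^3·(≡1) mod 11; (3|11)=+1, (1|11)=+1; (−1)^{2·3·5}·(+1)^3·(+1)^2 = +1.
v=31: a=31^0·(≡21), b=31^1·(≡12) mod 31; (21|31)=-1, (12|31)=-1; (−1)^{0·1·15}·(-1)^1·(-1)^0 = -1.
v=∞: 3741 > 0 and 341 > 0  ⇒  (a,b)_∞ = +1.
v=5: a=5^0·(≡4), b=5^-2·(≡1) mod 5; (4|5)=+1, (1|5)=+1; (−1)^{0·-2·2}·(+1)^-2·(+1)^0 = +1.
v=43: a=43^1·(≡15), b=43^0·(≡40) mod 43; (15|43)=+1, (40|43)=+1; (−1)^{1·0·21}·(+1)^0·(+1)^1 = +1.
v=37: a=37^2·(≡11), b=37^2·(≡18) mod 37; (11|37)=+1, (18|37)=-1; (−1)^{2·2·18}·(+1)^2·(-1)^2 = +1.
v=19: a=19^0·(≡4), b=19^2·(≡14) mod 19; (4|19)=+1, (14|19)=-1; (−1)^{0·2·9}·(+1)^2·(-1)^0 = +1.
v=29: a=29^1·(≡6), b=29^0·(≡13) mod 29; (6|29)=+1, (13|29)=+1; (−1)^{1·0·14}·(+1)^0·(+1)^1 = +1.
v=3: a=3^-1·(≡2), b=3^-2·(≡2) mod 3; (2|3)=-1, (2|3)=-1; (−1)^{-1·-2·1}·(-1)^-2·(-1)^-1 = -1.
v=7: a=7^2·(≡6), b=7^0·(≡5) mod 7; (6|7)=-1, (5|7)=-1; (−1)^{2·0·3}·(-1)^0·(-1)^2 = +1.
(3741, 341 / ℚ) ramifies at {3, 31}: a division algebra.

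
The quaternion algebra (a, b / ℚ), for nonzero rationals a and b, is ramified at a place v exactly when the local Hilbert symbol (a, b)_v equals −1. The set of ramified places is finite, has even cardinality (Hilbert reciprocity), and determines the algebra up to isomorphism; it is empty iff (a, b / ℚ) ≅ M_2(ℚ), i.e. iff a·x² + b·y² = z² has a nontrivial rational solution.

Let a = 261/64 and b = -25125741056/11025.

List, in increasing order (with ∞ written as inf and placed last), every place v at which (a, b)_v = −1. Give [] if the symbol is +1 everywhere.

[2, 17, 19, 31]

(a, b) ≡ (29, -580754) mod (ℚ^×)²; places V = {2, 3, 5, 7, 13, 17, 19, 29, 31, ∞}.
(a,b)_5: α=0, u≡4; β=-2, v≡4 (mod 5); (4|5)=+1, (4|5)=+1; sign (−1)^0·+1^-2·+1^0 = +1.
(a,b)_19: α=0, u≡2; β=1, v≡1 (mod 19); (2|19)=-1, (1|19)=+1; sign (−1)^0·-1^1·+1^0 = -1.
(a,b)_17: α=0, u≡7; β=1, v≡1 (mod 17); (7|17)=-1, (1|17)=+1; sign (−1)^0·-1^1·+1^0 = -1.
(a,b)_29: α=1, u≡16; β=1, v≡7 (mod 29); (16|29)=+1, (7|29)=+1; sign (−1)^0·+1^1·+1^1 = +1.
(a,b)_3: α=2, u≡2; β=-2, v≡1 (mod 3); (2|3)=-1, (1|3)=+1; sign (−1)^0·-1^-2·+1^2 = +1.
(a,b)_∞: sgn(29)=+, sgn(-580754)=−, so +1.
(a,b)_31: α=0, u≡22; β=1, v≡6 (mod 31); (22|31)=-1, (6|31)=-1; sign (−1)^0·-1^1·-1^0 = -1.
(a,b)_7: α=0, u≡2; β=-2, v≡4 (mod 7); (2|7)=+1, (4|7)=+1; sign (−1)^0·+1^-2·+1^0 = +1.
(a,b)_13: α=0, u≡12; β=2, v≡7 (mod 13); (12|13)=+1, (7|13)=-1; sign (−1)^0·+1^2·-1^0 = +1.
(a,b)_2: α=-6, β=9; u≡5, v≡7 (mod 8); ε(u)ε(v)=0·1, αω(v)=-6·0, βω(u)=9·1; sum ≡ 1  ⇒  -1.
(29, -580754 / ℚ) ramifies at {2, 17, 19, 31}: a division algebra.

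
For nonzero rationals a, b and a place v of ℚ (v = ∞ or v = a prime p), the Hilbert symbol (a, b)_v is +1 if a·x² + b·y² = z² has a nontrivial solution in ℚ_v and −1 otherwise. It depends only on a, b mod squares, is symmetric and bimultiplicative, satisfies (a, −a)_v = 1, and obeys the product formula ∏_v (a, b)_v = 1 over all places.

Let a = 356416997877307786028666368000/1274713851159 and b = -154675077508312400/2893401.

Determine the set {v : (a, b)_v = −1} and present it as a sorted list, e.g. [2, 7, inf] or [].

[37, 41]

(a, b) ≡ (705405, -29) mod (ℚ^×)²; places V = {2, 3, 5, 7, 13, 17, 29, 31, 37, 41, ∞}.
(a,b)_∞: sgn(705405)=+, sgn(-29)=−, so +1.
(a,b)_7: α=-4, u≡2; β=-2, v≡6 (mod 7); (2|7)=+1, (6|7)=-1; sign (−1)^0·+1^-2·-1^-4 = +1.
(a,b)_3: α=-15, u≡1; β=-10, v≡1 (mod 3); (1|3)=+1, (1|3)=+1; sign (−1)^0·+1^-10·+1^-15 = +1.
(a,b)_31: α=3, u≡5; β=2, v≡1 (mod 31); (5|31)=+1, (1|31)=+1; sign (−1)^0·+1^2·+1^3 = +1.
(a,b)_41: α=3, u≡35; β=2, v≡17 (mod 41); (35|41)=-1, (17|41)=-1; sign (−1)^0·-1^2·-1^3 = -1.
(a,b)_29: α=2, u≡1; β=1, v≡6 (mod 29); (1|29)=+1, (6|29)=+1; sign (−1)^0·+1^1·+1^2 = +1.
(a,b)_5: α=3, u≡1; β=2, v≡4 (mod 5); (1|5)=+1, (4|5)=+1; sign (−1)^0·+1^2·+1^3 = +1.
(a,b)_37: α=-1, u≡33; β=0, v≡20 (mod 37); (33|37)=+1, (20|37)=-1; sign (−1)^0·+1^0·-1^-1 = -1.
(a,b)_2: α=12, β=4; u≡5, v≡3 (mod 8); ε(u)ε(v)=0·1, αω(v)=12·1, βω(u)=4·1; sum ≡ 0  ⇒  +1.
(a,b)_13: α=6, u≡10; β=4, v≡12 (mod 13); (10|13)=+1, (12|13)=+1; sign (−1)^0·+1^4·+1^6 = +1.
(a,b)_17: α=4, u≡14; β=2, v≡6 (mod 17); (14|17)=-1, (6|17)=-1; sign (−1)^0·-1^2·-1^4 = +1.
Ram(705405, -29) = {37, 41}; no ℚ_37-point on the conic.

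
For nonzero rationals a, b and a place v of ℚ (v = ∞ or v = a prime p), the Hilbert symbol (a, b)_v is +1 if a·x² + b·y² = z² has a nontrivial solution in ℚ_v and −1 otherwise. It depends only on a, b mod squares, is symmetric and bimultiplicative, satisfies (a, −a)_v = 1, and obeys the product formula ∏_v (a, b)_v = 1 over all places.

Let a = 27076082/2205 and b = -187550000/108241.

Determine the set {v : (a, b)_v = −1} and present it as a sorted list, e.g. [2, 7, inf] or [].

Mod squares: a ≡ 98890, b ≡ -155. Check v ∈ {∞, 2, 3, 5, 7, 11, 29, 31, 37, 47}.
v=37: a=37^2·(≡11), b=37^0·(≡21) mod 37; (11|37)=+1, (21|37)=+1; (−1)^{2·0·18}·(+1)^0·(+1)^2 = +1.
v=31: a=31^1·(≡7), b=31^1·(≡29) mod 31; (7|31)=+1, (29|31)=-1; (−1)^{1·1·15}·(+1)^1·(-1)^1 = +1.
v=7: a=7^-2·(≡4), b=7^-2·(≡5) mod 7; (4|7)=+1, (5|7)=-1; (−1)^{-2·-2·3}·(+1)^-2·(-1)^-2 = +1.
v=2: v_2(a)=1, v_2(b)=4; units ≡ 5, 5 (mod 8); ε·ε+αω+βω = 0·0+1·1+4·1 ≡ 1  ⇒  (a,b)_2 = -1.
v=47: a=47^0·(≡37), b=47^-2·(≡11) mod 47; (37|47)=+1, (11|47)=-1; (−1)^{0·-2·23}·(+1)^-2·(-1)^0 = +1.
v=11: a=11^1·(≡5), b=11^2·(≡10) mod 11; (5|11)=+1, (10|11)=-1; (−1)^{1·2·5}·(+1)^2·(-1)^1 = -1.
v=3: a=3^-2·(≡1), b=3^0·(≡1) mod 3; (1|3)=+1, (1|3)=+1; (−1)^{-2·0·1}·(+1)^0·(+1)^-2 = +1.
v=29: a=29^1·(≡3), b=29^0·(≡17) mod 29; (3|29)=-1, (17|29)=-1; (−1)^{1·0·14}·(-1)^0·(-1)^1 = -1.
v=5: a=5^-1·(≡2), b=5^5·(≡4) mod 5; (2|5)=-1, (4|5)=+1; (−1)^{-1·5·2}·(-1)^5·(+1)^-1 = -1.
v=∞: 98890 > 0 and -155 < 0  ⇒  (a,b)_∞ = +1.
|Ram(98890, -155)| = 4, even; anisotropic at {2, 5, 11, 29}.

[2, 5, 11, 29]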